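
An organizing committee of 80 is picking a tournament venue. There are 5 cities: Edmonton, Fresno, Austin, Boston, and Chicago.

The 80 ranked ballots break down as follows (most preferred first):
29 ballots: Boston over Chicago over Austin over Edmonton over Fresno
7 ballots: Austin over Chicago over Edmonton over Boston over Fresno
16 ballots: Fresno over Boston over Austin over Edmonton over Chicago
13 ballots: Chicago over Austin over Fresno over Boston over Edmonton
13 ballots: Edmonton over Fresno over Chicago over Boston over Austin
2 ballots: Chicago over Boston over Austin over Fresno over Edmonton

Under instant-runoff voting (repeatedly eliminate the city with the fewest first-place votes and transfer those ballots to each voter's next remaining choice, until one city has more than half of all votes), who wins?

Round 1: Edmonton 13, Fresno 16, Austin 7, Boston 29, Chicago 15. Austin eliminated.
Round 2: Edmonton 13, Fresno 16, Boston 29, Chicago 22. Edmonton eliminated.
Round 3: Fresno 29, Boston 29, Chicago 22. Chicago eliminated.
Round 4: Fresno 42, Boston 38. Fresno has a majority (≥41).

Fresno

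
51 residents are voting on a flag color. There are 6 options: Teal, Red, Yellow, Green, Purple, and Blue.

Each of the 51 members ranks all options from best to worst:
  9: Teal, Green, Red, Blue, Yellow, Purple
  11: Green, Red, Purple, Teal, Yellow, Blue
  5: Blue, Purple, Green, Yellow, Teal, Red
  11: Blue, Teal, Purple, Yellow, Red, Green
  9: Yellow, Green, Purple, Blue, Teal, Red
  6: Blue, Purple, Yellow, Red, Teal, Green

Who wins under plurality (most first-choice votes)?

Blue

First-place votes: Teal 9, Red 0, Yellow 9, Green 11, Purple 0, Blue 22.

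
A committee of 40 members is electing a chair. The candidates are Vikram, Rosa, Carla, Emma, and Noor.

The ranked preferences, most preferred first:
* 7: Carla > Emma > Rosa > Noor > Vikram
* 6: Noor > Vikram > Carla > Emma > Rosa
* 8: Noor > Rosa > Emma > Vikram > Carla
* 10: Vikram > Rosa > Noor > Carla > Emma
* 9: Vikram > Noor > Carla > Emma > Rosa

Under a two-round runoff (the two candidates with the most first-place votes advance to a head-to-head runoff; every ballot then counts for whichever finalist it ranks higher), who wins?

Noor

Round 1 first-place votes: Vikram 19, Rosa 0, Carla 7, Emma 0, Noor 14. Vikram and Noor advance.
Runoff: Vikram is ranked above Noor on 19 ballots, Noor above Vikram on 21.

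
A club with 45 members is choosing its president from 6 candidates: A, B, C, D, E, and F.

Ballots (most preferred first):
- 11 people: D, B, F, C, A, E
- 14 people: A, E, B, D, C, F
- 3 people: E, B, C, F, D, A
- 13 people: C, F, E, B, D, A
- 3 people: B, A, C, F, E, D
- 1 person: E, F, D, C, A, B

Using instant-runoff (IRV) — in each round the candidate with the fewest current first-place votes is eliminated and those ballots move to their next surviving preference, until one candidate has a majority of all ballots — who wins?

C

Round 1: A 14, B 3, C 13, D 11, E 4, F 0. F eliminated.
Round 2: A 14, B 3, C 13, D 11, E 4. B eliminated.
Round 3: A 17, C 13, D 11, E 4. E eliminated.
Round 4: A 17, C 16, D 12. D eliminated.
Round 5: A 17, C 28. C has a majority (≥23).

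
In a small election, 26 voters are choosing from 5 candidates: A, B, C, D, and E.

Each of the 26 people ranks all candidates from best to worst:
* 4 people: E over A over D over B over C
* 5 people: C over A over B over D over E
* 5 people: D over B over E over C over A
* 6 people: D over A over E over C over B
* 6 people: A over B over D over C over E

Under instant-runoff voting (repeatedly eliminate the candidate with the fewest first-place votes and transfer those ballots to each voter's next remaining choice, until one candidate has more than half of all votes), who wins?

A

Round 1: A 6, B 0, C 5, D 11, E 4. B eliminated.
Round 2: A 6, C 5, D 11, E 4. E eliminated.
Round 3: A 10, C 5, D 11. C eliminated.
Round 4: A 15, D 11. A has a majority (≥14).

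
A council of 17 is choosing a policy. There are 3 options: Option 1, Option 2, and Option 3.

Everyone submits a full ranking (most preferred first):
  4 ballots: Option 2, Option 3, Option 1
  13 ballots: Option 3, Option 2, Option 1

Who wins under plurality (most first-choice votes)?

Option 3

First-place votes: Option 1 0, Option 2 4, Option 3 13.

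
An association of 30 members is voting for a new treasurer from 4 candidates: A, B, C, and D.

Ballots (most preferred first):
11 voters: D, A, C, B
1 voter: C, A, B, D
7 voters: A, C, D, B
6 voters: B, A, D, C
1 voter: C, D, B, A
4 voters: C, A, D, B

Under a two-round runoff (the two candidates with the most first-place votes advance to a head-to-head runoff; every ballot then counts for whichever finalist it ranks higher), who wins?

A

Round 1 first-place votes: A 7, B 6, C 6, D 11. D and A advance.
Runoff: D is ranked above A on 12 ballots, A above D on 18.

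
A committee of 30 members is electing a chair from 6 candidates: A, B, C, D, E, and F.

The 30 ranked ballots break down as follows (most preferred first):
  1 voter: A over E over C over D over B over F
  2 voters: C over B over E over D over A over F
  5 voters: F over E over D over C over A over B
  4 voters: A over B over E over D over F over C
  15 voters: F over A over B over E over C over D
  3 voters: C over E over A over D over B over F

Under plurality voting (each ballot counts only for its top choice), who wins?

F

First-place votes: A 5, B 0, C 5, D 0, E 0, F 20.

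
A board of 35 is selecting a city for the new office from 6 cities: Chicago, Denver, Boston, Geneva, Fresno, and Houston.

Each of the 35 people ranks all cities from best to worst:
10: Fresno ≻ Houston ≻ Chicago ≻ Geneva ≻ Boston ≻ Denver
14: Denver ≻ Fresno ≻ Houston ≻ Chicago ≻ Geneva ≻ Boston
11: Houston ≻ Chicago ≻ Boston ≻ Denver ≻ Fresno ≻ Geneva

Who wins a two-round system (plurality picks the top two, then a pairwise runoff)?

Houston

Round 1 first-place votes: Chicago 0, Denver 14, Boston 0, Geneva 0, Fresno 10, Houston 11. Denver and Houston advance.
Runoff: Denver is ranked above Houston on 14 ballots, Houston above Denver on 21.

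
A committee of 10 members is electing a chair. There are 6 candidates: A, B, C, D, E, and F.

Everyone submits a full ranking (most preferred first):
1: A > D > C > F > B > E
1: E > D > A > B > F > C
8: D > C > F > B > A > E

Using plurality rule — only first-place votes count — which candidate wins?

First-place votes: A 1, B 0, C 0, D 8, E 1, F 0.

D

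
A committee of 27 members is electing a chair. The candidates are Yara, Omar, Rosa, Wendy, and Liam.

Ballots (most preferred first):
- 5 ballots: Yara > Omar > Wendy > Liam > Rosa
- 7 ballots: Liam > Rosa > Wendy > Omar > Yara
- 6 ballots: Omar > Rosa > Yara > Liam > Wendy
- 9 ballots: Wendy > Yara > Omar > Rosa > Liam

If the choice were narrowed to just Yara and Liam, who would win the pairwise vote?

Yara

Yara is ranked above Liam on 20 ballots; Liam above Yara on 7.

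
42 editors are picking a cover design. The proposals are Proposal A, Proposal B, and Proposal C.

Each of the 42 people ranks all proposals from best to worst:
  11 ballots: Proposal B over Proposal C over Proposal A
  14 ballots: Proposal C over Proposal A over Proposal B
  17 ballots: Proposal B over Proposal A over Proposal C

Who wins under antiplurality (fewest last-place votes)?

Proposal A

Last-place votes: Proposal A 11, Proposal B 14, Proposal C 17.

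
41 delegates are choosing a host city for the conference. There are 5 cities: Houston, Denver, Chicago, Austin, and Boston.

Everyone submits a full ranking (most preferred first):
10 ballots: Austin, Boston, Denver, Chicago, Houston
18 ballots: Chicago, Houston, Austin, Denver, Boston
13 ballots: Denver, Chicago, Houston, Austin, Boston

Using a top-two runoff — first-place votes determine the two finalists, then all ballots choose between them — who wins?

Denver

Round 1 first-place votes: Houston 0, Denver 13, Chicago 18, Austin 10, Boston 0. Chicago and Denver advance.
Runoff: Chicago is ranked above Denver on 18 ballots, Denver above Chicago on 23.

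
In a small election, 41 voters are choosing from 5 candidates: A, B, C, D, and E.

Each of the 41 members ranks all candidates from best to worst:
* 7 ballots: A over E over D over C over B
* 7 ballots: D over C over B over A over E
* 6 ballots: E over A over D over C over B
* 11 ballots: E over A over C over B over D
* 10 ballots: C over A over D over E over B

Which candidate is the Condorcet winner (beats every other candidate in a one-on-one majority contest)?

A vs B: 34–7
A vs C: 24–17
A vs D: 34–7
A vs E: 24–17
A beats every other candidate.

A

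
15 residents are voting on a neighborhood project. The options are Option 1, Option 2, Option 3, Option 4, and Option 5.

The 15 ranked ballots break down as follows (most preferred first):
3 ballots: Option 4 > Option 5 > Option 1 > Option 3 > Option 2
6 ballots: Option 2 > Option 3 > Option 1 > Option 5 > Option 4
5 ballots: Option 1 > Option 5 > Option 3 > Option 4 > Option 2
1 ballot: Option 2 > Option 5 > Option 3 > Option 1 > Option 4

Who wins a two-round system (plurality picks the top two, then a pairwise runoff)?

Round 1 first-place votes: Option 1 5, Option 2 7, Option 3 0, Option 4 3, Option 5 0. Option 2 and Option 1 advance.
Runoff: Option 2 is ranked above Option 1 on 7 ballots, Option 1 above Option 2 on 8.

Option 1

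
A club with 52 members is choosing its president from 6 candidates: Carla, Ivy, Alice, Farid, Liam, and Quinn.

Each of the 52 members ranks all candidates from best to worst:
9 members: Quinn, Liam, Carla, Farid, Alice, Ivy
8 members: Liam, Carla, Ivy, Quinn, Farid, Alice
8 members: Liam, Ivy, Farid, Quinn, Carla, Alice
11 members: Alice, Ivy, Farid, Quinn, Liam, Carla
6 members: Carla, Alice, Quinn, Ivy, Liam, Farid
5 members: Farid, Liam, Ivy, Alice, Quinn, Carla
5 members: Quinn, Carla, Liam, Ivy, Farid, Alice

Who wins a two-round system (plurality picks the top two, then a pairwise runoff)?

Round 1 first-place votes: Carla 6, Ivy 0, Alice 11, Farid 5, Liam 16, Quinn 14. Liam and Quinn advance.
Runoff: Liam is ranked above Quinn on 21 ballots, Quinn above Liam on 31.

Quinn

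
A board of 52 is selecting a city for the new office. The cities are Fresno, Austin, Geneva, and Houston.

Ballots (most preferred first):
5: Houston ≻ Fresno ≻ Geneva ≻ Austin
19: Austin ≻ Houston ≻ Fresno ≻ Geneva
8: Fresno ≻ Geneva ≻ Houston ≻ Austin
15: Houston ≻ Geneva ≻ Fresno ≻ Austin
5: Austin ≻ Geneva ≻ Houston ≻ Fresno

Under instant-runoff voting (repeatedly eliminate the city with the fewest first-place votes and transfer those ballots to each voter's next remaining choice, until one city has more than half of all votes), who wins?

Round 1: Fresno 8, Austin 24, Geneva 0, Houston 20. Geneva eliminated.
Round 2: Fresno 8, Austin 24, Houston 20. Fresno eliminated.
Round 3: Austin 24, Houston 28. Houston has a majority (≥27).

Houston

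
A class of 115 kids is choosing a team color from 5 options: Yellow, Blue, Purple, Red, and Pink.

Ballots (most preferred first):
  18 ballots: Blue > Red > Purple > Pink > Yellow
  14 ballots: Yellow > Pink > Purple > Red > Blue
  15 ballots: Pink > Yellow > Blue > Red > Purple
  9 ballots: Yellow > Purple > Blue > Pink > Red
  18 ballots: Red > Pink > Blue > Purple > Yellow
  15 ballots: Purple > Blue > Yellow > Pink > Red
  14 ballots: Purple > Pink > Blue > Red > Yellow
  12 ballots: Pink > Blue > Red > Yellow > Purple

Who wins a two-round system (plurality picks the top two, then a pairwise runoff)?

Round 1 first-place votes: Yellow 23, Blue 18, Purple 29, Red 18, Pink 27. Purple and Pink advance.
Runoff: Purple is ranked above Pink on 56 ballots, Pink above Purple on 59.

Pink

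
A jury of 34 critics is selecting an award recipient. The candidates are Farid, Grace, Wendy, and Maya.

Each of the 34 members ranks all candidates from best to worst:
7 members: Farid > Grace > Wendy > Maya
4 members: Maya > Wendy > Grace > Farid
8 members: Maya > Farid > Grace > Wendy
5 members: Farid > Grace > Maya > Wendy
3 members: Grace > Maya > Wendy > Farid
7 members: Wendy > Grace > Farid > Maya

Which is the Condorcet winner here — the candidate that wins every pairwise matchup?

Farid

Farid vs Grace: 20–14
Farid vs Wendy: 20–14
Farid vs Maya: 19–15
Farid beats every other candidate.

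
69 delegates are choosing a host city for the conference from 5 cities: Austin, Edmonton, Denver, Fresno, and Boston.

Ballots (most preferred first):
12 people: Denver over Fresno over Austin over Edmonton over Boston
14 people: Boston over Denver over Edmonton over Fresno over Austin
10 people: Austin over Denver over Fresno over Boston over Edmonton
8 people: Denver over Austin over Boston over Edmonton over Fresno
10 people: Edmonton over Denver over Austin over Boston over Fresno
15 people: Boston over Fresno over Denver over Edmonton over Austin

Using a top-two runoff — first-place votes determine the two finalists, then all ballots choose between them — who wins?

Round 1 first-place votes: Austin 10, Edmonton 10, Denver 20, Fresno 0, Boston 29. Boston and Denver advance.
Runoff: Boston is ranked above Denver on 29 ballots, Denver above Boston on 40.

Denver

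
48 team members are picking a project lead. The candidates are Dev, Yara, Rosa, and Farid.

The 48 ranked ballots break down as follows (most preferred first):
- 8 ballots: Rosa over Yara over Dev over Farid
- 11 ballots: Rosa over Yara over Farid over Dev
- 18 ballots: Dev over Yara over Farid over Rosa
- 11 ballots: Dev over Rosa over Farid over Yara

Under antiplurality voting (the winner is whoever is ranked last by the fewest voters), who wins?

Farid

Last-place votes: Dev 11, Yara 11, Rosa 18, Farid 8.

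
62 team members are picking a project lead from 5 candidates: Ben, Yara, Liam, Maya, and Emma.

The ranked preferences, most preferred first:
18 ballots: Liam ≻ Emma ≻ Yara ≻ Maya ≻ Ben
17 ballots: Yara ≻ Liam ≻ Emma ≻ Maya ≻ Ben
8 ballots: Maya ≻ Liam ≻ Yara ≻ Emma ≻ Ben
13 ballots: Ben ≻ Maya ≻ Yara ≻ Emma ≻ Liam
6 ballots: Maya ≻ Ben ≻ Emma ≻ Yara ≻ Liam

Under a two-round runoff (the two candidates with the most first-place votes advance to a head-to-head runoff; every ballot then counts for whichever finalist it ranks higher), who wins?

Round 1 first-place votes: Ben 13, Yara 17, Liam 18, Maya 14, Emma 0. Liam and Yara advance.
Runoff: Liam is ranked above Yara on 26 ballots, Yara above Liam on 36.

Yara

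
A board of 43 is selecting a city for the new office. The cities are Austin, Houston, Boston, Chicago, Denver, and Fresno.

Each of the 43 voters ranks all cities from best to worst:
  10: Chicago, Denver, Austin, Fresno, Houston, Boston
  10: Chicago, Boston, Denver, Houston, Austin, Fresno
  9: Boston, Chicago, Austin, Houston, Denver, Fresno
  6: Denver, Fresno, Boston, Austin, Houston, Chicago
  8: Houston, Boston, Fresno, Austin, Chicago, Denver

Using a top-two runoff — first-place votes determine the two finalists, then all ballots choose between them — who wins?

Round 1 first-place votes: Austin 0, Houston 8, Boston 9, Chicago 20, Denver 6, Fresno 0. Chicago and Boston advance.
Runoff: Chicago is ranked above Boston on 20 ballots, Boston above Chicago on 23.

Boston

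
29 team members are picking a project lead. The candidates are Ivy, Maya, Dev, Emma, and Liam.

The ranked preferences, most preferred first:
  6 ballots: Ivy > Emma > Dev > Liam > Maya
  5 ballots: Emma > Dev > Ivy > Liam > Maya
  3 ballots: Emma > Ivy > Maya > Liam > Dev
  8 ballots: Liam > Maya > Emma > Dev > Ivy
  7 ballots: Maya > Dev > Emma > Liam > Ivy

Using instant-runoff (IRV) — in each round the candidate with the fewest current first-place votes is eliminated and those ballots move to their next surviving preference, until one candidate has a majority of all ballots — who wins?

Round 1: Ivy 6, Maya 7, Dev 0, Emma 8, Liam 8. Dev eliminated.
Round 2: Ivy 6, Maya 7, Emma 8, Liam 8. Ivy eliminated.
Round 3: Maya 7, Emma 14, Liam 8. Maya eliminated.
Round 4: Emma 21, Liam 8. Emma has a majority (≥15).

Emma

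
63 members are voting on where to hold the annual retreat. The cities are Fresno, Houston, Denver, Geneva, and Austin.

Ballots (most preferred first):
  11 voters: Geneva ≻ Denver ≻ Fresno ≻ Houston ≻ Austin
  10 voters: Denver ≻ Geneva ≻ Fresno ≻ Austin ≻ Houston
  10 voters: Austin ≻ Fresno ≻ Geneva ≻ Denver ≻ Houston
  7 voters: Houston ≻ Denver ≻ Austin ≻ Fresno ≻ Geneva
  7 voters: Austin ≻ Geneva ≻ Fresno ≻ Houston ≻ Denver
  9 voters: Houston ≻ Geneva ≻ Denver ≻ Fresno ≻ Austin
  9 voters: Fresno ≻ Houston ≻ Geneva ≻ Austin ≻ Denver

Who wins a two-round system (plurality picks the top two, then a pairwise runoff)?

Houston

Round 1 first-place votes: Fresno 9, Houston 16, Denver 10, Geneva 11, Austin 17. Austin and Houston advance.
Runoff: Austin is ranked above Houston on 27 ballots, Houston above Austin on 36.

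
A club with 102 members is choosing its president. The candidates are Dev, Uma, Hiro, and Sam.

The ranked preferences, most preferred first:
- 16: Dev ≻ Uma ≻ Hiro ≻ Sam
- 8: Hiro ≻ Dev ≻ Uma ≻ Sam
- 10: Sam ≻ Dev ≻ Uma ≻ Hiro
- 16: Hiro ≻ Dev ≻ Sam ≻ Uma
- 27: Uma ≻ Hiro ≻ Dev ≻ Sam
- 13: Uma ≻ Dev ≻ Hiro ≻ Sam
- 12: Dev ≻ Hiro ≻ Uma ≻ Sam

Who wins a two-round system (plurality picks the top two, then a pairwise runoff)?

Round 1 first-place votes: Dev 28, Uma 40, Hiro 24, Sam 10. Uma and Dev advance.
Runoff: Uma is ranked above Dev on 40 ballots, Dev above Uma on 62.

Dev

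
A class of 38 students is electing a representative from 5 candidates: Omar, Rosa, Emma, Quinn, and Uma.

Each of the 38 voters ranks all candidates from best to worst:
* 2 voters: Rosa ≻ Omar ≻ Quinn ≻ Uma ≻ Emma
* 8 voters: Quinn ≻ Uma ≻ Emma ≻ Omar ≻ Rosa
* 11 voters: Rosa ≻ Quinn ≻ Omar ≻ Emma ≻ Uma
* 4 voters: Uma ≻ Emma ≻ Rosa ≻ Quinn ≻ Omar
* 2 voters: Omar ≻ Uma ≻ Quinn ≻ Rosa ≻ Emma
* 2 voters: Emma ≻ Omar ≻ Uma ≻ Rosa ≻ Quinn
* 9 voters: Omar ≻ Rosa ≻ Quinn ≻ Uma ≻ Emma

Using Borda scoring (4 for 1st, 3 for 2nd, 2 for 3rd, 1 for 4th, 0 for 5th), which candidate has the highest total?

Omar: 2×3 + 8×1 + 11×2 + 4×0 + 2×4 + 2×3 + 9×4 = 86
Rosa: 2×4 + 8×0 + 11×4 + 4×2 + 2×1 + 2×1 + 9×3 = 91
Emma: 2×0 + 8×2 + 11×1 + 4×3 + 2×0 + 2×4 + 9×0 = 47
Quinn: 2×2 + 8×4 + 11×3 + 4×1 + 2×2 + 2×0 + 9×2 = 95
Uma: 2×1 + 8×3 + 11×0 + 4×4 + 2×3 + 2×2 + 9×1 = 61

Quinn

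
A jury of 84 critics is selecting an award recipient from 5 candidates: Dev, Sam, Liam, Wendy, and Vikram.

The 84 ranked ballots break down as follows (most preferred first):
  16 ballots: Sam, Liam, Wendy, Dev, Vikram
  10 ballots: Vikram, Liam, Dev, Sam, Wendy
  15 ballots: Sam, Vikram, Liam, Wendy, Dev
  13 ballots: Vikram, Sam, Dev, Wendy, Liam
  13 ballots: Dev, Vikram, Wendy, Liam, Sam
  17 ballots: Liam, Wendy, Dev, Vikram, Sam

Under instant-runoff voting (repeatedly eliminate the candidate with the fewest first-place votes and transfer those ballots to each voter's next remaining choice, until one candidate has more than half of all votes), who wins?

Round 1: Dev 13, Sam 31, Liam 17, Wendy 0, Vikram 23. Wendy eliminated.
Round 2: Dev 13, Sam 31, Liam 17, Vikram 23. Dev eliminated.
Round 3: Sam 31, Liam 17, Vikram 36. Liam eliminated.
Round 4: Sam 31, Vikram 53. Vikram has a majority (≥43).

Vikram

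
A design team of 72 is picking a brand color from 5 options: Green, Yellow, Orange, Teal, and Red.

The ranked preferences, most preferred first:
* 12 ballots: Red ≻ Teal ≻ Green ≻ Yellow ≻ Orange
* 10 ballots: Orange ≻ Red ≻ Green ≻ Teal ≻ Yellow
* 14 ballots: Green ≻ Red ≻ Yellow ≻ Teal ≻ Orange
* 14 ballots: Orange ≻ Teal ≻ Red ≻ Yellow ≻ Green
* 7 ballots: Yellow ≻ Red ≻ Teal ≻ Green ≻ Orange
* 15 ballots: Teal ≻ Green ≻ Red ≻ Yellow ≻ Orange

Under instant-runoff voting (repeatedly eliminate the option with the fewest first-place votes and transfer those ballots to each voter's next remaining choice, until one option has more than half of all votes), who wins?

Round 1: Green 14, Yellow 7, Orange 24, Teal 15, Red 12. Yellow eliminated.
Round 2: Green 14, Orange 24, Teal 15, Red 19. Green eliminated.
Round 3: Orange 24, Teal 15, Red 33. Teal eliminated.
Round 4: Orange 24, Red 48. Red has a majority (≥37).

Red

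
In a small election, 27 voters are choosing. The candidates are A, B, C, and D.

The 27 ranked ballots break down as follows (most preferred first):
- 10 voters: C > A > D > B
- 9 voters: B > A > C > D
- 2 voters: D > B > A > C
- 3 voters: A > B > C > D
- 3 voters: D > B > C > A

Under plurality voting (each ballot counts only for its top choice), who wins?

First-place votes: A 3, B 9, C 10, D 5.

C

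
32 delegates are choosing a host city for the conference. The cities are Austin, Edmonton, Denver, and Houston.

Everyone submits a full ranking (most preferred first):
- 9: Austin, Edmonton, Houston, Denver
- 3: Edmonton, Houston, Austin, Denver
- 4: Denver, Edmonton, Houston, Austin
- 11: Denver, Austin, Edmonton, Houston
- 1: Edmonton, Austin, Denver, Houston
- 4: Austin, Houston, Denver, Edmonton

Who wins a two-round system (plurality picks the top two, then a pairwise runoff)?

Austin

Round 1 first-place votes: Austin 13, Edmonton 4, Denver 15, Houston 0. Denver and Austin advance.
Runoff: Denver is ranked above Austin on 15 ballots, Austin above Denver on 17.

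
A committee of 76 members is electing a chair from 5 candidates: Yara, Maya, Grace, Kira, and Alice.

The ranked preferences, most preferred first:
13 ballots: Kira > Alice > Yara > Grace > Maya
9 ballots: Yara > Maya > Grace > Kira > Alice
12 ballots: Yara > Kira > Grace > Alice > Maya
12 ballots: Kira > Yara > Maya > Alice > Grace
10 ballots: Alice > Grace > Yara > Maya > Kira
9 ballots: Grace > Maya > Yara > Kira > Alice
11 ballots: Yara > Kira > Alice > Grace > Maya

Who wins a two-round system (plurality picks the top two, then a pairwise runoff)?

Yara

Round 1 first-place votes: Yara 32, Maya 0, Grace 9, Kira 25, Alice 10. Yara and Kira advance.
Runoff: Yara is ranked above Kira on 51 ballots, Kira above Yara on 25.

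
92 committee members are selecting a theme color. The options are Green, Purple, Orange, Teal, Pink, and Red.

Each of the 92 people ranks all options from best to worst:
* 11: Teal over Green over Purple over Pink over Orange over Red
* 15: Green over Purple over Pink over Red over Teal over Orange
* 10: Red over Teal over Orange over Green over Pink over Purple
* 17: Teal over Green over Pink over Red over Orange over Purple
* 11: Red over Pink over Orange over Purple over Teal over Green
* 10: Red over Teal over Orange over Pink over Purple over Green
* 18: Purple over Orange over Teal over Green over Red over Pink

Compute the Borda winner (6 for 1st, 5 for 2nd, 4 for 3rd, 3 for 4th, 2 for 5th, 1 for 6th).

Green: 11×5 + 15×6 + 10×3 + 17×5 + 11×1 + 10×1 + 18×3 = 335
Purple: 11×4 + 15×5 + 10×1 + 17×1 + 11×3 + 10×2 + 18×6 = 307
Orange: 11×2 + 15×1 + 10×4 + 17×2 + 11×4 + 10×4 + 18×5 = 285
Teal: 11×6 + 15×2 + 10×5 + 17×6 + 11×2 + 10×5 + 18×4 = 392
Pink: 11×3 + 15×4 + 10×2 + 17×4 + 11×5 + 10×3 + 18×1 = 284
Red: 11×1 + 15×3 + 10×6 + 17×3 + 11×6 + 10×6 + 18×2 = 329

Teal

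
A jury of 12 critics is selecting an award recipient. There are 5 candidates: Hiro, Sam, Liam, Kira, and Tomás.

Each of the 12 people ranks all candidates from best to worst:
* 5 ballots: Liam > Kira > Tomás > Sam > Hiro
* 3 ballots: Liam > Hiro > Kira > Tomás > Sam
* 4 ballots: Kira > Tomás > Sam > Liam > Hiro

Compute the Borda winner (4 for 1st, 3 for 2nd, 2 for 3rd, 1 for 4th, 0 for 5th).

Hiro: 5×0 + 3×3 + 4×0 = 9
Sam: 5×1 + 3×0 + 4×2 = 13
Liam: 5×4 + 3×4 + 4×1 = 36
Kira: 5×3 + 3×2 + 4×4 = 37
Tomás: 5×2 + 3×1 + 4×3 = 25

Kira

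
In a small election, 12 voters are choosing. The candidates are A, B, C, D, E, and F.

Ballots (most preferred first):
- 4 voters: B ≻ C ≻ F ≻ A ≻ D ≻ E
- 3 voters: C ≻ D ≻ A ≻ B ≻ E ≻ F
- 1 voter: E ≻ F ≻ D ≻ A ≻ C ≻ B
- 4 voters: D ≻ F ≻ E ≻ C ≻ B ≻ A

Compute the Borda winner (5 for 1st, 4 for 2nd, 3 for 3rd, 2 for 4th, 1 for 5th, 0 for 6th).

A: 4×2 + 3×3 + 1×2 + 4×0 = 19
B: 4×5 + 3×2 + 1×0 + 4×1 = 30
C: 4×4 + 3×5 + 1×1 + 4×2 = 40
D: 4×1 + 3×4 + 1×3 + 4×5 = 39
E: 4×0 + 3×1 + 1×5 + 4×3 = 20
F: 4×3 + 3×0 + 1×4 + 4×4 = 32

C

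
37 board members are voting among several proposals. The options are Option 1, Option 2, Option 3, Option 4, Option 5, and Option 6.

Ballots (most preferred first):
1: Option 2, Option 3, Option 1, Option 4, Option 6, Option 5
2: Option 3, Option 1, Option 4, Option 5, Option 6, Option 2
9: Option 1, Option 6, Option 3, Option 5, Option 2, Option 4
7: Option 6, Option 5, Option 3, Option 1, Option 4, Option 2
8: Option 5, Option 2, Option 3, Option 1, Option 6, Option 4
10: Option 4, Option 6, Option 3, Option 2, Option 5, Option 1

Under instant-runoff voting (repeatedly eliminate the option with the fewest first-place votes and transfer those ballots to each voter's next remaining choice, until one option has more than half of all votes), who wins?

Round 1: Option 1 9, Option 2 1, Option 3 2, Option 4 10, Option 5 8, Option 6 7. Option 2 eliminated.
Round 2: Option 1 9, Option 3 3, Option 4 10, Option 5 8, Option 6 7. Option 3 eliminated.
Round 3: Option 1 12, Option 4 10, Option 5 8, Option 6 7. Option 6 eliminated.
Round 4: Option 1 12, Option 4 10, Option 5 15. Option 4 eliminated.
Round 5: Option 1 12, Option 5 25. Option 5 has a majority (≥19).

Option 5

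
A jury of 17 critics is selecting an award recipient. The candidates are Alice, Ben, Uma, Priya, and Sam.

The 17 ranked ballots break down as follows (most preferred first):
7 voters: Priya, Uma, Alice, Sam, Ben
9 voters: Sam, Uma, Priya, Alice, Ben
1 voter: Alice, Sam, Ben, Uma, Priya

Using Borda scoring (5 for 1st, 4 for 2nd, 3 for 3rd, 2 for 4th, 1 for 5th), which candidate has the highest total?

Uma

Alice: 7×3 + 9×2 + 1×5 = 44
Ben: 7×1 + 9×1 + 1×3 = 19
Uma: 7×4 + 9×4 + 1×2 = 66
Priya: 7×5 + 9×3 + 1×1 = 63
Sam: 7×2 + 9×5 + 1×4 = 63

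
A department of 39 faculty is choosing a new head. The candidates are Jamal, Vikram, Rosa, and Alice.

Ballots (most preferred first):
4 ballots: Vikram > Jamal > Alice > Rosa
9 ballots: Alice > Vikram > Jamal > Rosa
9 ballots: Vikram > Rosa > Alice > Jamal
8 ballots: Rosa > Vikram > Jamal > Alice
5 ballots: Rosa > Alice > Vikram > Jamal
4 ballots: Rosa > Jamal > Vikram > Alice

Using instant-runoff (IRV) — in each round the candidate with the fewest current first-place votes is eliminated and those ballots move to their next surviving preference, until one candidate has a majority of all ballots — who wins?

Round 1: Jamal 0, Vikram 13, Rosa 17, Alice 9. Jamal eliminated.
Round 2: Vikram 13, Rosa 17, Alice 9. Alice eliminated.
Round 3: Vikram 22, Rosa 17. Vikram has a majority (≥20).

Vikram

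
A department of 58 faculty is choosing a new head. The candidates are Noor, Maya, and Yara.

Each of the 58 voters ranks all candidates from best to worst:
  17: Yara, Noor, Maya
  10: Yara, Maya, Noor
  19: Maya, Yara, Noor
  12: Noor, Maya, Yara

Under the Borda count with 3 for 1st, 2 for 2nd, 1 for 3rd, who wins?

Yara

Noor: 17×2 + 10×1 + 19×1 + 12×3 = 99
Maya: 17×1 + 10×2 + 19×3 + 12×2 = 118
Yara: 17×3 + 10×3 + 19×2 + 12×1 = 131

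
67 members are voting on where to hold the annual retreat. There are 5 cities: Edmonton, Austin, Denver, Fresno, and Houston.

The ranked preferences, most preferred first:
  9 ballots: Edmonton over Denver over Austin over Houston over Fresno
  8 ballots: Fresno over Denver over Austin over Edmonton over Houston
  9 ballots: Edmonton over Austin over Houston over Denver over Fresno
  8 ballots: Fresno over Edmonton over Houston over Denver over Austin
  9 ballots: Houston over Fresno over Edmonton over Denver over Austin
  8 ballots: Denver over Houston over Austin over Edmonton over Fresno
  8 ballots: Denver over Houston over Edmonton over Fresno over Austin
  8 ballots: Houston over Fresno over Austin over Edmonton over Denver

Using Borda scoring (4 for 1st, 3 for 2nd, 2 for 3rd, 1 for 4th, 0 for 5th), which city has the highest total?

Houston

Edmonton: 9×4 + 8×1 + 9×4 + 8×3 + 9×2 + 8×1 + 8×2 + 8×1 = 154
Austin: 9×2 + 8×2 + 9×3 + 8×0 + 9×0 + 8×2 + 8×0 + 8×2 = 93
Denver: 9×3 + 8×3 + 9×1 + 8×1 + 9×1 + 8×4 + 8×4 + 8×0 = 141
Fresno: 9×0 + 8×4 + 9×0 + 8×4 + 9×3 + 8×0 + 8×1 + 8×3 = 123
Houston: 9×1 + 8×0 + 9×2 + 8×2 + 9×4 + 8×3 + 8×3 + 8×4 = 159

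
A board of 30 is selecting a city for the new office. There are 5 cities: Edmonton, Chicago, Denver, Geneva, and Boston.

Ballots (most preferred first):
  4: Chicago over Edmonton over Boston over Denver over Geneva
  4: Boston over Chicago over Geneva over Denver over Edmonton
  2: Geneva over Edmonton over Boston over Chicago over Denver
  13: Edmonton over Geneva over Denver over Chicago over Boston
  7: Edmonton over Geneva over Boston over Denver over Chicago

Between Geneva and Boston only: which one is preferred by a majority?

Geneva

Geneva is ranked above Boston on 22 ballots; Boston above Geneva on 8.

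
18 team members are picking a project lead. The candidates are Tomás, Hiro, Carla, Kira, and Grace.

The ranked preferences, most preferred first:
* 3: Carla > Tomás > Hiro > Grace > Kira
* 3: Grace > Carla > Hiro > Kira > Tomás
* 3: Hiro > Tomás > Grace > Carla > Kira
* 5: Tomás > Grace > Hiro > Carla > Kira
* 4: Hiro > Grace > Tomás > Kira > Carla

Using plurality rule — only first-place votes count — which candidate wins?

Hiro

First-place votes: Tomás 5, Hiro 7, Carla 3, Kira 0, Grace 3.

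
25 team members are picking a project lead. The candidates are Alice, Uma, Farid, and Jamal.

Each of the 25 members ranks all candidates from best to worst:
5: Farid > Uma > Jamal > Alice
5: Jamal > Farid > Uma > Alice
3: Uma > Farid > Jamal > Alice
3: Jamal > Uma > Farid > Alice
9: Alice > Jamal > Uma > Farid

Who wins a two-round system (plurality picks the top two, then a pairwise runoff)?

Jamal

Round 1 first-place votes: Alice 9, Uma 3, Farid 5, Jamal 8. Alice and Jamal advance.
Runoff: Alice is ranked above Jamal on 9 ballots, Jamal above Alice on 16.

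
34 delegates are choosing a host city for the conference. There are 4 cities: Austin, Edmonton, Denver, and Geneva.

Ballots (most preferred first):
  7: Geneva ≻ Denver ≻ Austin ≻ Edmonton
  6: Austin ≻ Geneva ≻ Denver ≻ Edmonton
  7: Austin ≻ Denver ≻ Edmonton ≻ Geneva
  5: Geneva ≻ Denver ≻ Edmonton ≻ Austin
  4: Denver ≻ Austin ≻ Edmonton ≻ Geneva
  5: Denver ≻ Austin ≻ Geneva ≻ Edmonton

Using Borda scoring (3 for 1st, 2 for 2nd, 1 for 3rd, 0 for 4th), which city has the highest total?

Denver

Austin: 7×1 + 6×3 + 7×3 + 5×0 + 4×2 + 5×2 = 64
Edmonton: 7×0 + 6×0 + 7×1 + 5×1 + 4×1 + 5×0 = 16
Denver: 7×2 + 6×1 + 7×2 + 5×2 + 4×3 + 5×3 = 71
Geneva: 7×3 + 6×2 + 7×0 + 5×3 + 4×0 + 5×1 = 53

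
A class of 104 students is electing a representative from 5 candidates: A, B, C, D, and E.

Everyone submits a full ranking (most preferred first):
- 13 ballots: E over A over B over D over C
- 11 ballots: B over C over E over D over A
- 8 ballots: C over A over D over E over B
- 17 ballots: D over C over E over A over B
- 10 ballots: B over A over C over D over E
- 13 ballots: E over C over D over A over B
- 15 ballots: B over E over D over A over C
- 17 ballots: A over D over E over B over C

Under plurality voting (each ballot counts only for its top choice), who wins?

First-place votes: A 17, B 36, C 8, D 17, E 26.

B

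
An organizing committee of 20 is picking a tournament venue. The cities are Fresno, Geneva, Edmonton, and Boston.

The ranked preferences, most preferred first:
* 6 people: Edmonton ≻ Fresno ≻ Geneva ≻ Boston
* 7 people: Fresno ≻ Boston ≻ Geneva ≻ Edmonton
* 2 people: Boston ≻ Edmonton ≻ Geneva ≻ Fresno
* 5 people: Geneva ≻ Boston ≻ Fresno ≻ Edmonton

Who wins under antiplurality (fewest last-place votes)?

Geneva

Last-place votes: Fresno 2, Geneva 0, Edmonton 12, Boston 6.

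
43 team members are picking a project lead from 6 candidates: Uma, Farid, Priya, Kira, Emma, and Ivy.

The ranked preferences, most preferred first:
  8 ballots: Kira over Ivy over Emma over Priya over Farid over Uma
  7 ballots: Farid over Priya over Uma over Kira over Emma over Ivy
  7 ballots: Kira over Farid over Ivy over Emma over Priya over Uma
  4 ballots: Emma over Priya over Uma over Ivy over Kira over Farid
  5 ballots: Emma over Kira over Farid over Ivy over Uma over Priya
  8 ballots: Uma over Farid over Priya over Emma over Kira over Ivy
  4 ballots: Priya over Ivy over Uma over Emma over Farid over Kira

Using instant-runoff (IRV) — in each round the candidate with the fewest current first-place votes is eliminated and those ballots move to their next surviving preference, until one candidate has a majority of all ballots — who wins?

Uma

Round 1: Uma 8, Farid 7, Priya 4, Kira 15, Emma 9, Ivy 0. Ivy eliminated.
Round 2: Uma 8, Farid 7, Priya 4, Kira 15, Emma 9. Priya eliminated.
Round 3: Uma 12, Farid 7, Kira 15, Emma 9. Farid eliminated.
Round 4: Uma 19, Kira 15, Emma 9. Emma eliminated.
Round 5: Uma 23, Kira 20. Uma has a majority (≥22).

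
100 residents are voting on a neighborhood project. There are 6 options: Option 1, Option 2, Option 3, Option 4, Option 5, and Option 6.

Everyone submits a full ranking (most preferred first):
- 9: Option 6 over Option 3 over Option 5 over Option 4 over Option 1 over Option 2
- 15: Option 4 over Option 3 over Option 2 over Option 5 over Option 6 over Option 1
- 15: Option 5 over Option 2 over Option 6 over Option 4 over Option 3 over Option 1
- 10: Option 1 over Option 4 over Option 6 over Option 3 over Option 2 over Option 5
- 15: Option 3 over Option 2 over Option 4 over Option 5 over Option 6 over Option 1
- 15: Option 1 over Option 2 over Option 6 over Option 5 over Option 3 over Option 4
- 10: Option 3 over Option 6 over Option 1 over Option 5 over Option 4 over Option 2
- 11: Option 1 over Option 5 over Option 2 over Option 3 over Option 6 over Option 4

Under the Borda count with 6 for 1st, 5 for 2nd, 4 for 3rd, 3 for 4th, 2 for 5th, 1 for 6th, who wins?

Option 1: 9×2 + 15×1 + 15×1 + 10×6 + 15×1 + 15×6 + 10×4 + 11×6 = 319
Option 2: 9×1 + 15×4 + 15×5 + 10×2 + 15×5 + 15×5 + 10×1 + 11×4 = 368
Option 3: 9×5 + 15×5 + 15×2 + 10×3 + 15×6 + 15×2 + 10×6 + 11×3 = 393
Option 4: 9×3 + 15×6 + 15×3 + 10×5 + 15×4 + 15×1 + 10×2 + 11×1 = 318
Option 5: 9×4 + 15×3 + 15×6 + 10×1 + 15×3 + 15×3 + 10×3 + 11×5 = 356
Option 6: 9×6 + 15×2 + 15×4 + 10×4 + 15×2 + 15×4 + 10×5 + 11×2 = 346

Option 3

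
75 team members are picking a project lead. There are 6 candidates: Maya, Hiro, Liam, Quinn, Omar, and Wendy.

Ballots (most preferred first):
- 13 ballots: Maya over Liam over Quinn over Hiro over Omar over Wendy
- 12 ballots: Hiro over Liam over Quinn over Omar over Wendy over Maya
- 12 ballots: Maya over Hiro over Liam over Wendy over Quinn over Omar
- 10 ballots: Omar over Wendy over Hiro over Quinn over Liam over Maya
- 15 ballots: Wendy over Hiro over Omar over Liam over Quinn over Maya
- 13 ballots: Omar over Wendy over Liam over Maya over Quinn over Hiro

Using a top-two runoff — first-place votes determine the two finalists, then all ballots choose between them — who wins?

Round 1 first-place votes: Maya 25, Hiro 12, Liam 0, Quinn 0, Omar 23, Wendy 15. Maya and Omar advance.
Runoff: Maya is ranked above Omar on 25 ballots, Omar above Maya on 50.

Omar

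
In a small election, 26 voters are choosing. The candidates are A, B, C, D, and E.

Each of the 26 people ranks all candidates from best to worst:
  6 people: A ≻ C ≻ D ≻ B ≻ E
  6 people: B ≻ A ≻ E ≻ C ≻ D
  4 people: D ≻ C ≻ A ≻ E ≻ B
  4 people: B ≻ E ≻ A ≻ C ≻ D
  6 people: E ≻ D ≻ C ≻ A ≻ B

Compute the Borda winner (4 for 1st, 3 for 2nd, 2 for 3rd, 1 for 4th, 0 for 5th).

A: 6×4 + 6×3 + 4×2 + 4×2 + 6×1 = 64
B: 6×1 + 6×4 + 4×0 + 4×4 + 6×0 = 46
C: 6×3 + 6×1 + 4×3 + 4×1 + 6×2 = 52
D: 6×2 + 6×0 + 4×4 + 4×0 + 6×3 = 46
E: 6×0 + 6×2 + 4×1 + 4×3 + 6×4 = 52

A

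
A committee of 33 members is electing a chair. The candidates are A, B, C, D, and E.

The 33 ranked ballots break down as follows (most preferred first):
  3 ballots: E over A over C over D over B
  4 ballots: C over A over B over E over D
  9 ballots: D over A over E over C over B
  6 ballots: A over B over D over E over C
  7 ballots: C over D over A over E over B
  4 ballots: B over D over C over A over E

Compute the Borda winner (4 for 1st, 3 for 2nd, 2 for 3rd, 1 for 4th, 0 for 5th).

A

A: 3×3 + 4×3 + 9×3 + 6×4 + 7×2 + 4×1 = 90
B: 3×0 + 4×2 + 9×0 + 6×3 + 7×0 + 4×4 = 42
C: 3×2 + 4×4 + 9×1 + 6×0 + 7×4 + 4×2 = 67
D: 3×1 + 4×0 + 9×4 + 6×2 + 7×3 + 4×3 = 84
E: 3×4 + 4×1 + 9×2 + 6×1 + 7×1 + 4×0 = 47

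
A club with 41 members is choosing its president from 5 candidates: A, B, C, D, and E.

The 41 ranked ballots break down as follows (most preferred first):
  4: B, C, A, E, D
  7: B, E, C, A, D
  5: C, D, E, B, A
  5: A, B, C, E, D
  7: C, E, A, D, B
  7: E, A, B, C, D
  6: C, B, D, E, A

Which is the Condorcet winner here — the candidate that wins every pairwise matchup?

B vs A: 22–19
B vs C: 23–18
B vs D: 29–12
B vs E: 22–19
B beats every other candidate.

B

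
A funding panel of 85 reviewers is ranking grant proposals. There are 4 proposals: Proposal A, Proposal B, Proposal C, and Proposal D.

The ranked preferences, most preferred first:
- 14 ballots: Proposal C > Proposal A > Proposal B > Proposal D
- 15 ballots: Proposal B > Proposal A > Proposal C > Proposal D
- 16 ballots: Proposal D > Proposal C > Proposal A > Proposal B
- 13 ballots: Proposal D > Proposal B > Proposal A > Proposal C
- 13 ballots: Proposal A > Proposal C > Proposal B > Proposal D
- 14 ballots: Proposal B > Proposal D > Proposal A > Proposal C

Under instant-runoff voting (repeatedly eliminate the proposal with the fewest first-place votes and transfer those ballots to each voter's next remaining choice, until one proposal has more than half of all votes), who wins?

Round 1: Proposal A 13, Proposal B 29, Proposal C 14, Proposal D 29. Proposal A eliminated.
Round 2: Proposal B 29, Proposal C 27, Proposal D 29. Proposal C eliminated.
Round 3: Proposal B 56, Proposal D 29. Proposal B has a majority (≥43).

Proposal B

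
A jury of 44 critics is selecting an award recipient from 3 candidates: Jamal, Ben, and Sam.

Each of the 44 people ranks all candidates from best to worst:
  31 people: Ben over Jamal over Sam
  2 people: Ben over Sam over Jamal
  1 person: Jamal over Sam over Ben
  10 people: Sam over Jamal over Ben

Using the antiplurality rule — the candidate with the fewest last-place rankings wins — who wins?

Jamal

Last-place votes: Jamal 2, Ben 11, Sam 31.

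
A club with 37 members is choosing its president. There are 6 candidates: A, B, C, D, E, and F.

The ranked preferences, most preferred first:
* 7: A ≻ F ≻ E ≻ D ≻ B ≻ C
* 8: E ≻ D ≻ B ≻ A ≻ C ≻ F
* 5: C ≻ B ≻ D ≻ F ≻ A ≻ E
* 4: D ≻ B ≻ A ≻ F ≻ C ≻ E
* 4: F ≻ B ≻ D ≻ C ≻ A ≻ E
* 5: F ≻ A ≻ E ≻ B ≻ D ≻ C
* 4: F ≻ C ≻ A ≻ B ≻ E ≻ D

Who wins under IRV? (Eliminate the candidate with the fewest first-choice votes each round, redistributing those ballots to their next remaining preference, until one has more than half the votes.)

A

Round 1: A 7, B 0, C 5, D 4, E 8, F 13. B eliminated.
Round 2: A 7, C 5, D 4, E 8, F 13. D eliminated.
Round 3: A 11, C 5, E 8, F 13. C eliminated.
Round 4: A 11, E 8, F 18. E eliminated.
Round 5: A 19, F 18. A has a majority (≥19).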